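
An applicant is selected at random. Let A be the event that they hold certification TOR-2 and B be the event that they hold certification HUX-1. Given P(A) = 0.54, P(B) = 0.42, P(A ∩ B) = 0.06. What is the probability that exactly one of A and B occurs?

0.84

By inclusion–exclusion (exactly-one form):
P(exactly one) = 0.54 + 0.42 − 2·0.06 = 0.84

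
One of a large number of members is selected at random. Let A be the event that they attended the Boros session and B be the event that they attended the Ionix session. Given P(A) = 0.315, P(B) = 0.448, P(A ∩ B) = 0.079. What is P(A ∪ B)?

0.684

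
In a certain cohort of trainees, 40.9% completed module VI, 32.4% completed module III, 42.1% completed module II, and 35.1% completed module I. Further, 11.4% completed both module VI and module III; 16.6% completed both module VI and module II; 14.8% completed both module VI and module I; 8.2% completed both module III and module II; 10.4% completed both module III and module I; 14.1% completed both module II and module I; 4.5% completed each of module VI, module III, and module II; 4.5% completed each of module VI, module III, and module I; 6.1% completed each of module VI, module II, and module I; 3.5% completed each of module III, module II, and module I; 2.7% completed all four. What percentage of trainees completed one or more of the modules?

Using inclusion–exclusion:
P(at least one) = 40.9 + 32.4 + 42.1 + 35.1 − 11.4 − 16.6 − 14.8 − 8.2 − 10.4 − 14.1 + 4.5 + 4.5 + 6.1 + 3.5 − 2.7 = 90.9%

90.9%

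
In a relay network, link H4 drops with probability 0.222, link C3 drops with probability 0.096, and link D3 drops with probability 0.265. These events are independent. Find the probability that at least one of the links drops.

0.48306568

P(none) = (1 − 0.222) × (1 − 0.096) × (1 − 0.265) = 0.778 × 0.904 × 0.735 = 0.51693432
P(at least one) = 1 − 0.51693432 = 0.48306568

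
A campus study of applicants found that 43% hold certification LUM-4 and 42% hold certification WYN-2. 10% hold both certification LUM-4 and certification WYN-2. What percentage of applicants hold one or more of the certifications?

P(at least one) = 43 + 42 − 10 = 75%

75%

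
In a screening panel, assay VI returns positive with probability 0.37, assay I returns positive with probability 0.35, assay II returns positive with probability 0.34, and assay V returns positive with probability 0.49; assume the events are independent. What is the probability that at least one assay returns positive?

0.8621623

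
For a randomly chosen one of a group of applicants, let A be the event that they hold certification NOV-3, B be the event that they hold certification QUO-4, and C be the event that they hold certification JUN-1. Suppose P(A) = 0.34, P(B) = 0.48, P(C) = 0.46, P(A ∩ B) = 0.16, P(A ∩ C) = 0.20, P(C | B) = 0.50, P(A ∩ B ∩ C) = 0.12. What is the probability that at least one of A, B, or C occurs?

P(B ∩ C) = P(B)·P(C|B) = 0.48 × 0.50 = 0.24
Inclusion–exclusion gives
P(A ∪ B ∪ C) = 0.34 + 0.48 + 0.46 − 0.16 − 0.20 − 0.24 + 0.12 = 0.80

0.80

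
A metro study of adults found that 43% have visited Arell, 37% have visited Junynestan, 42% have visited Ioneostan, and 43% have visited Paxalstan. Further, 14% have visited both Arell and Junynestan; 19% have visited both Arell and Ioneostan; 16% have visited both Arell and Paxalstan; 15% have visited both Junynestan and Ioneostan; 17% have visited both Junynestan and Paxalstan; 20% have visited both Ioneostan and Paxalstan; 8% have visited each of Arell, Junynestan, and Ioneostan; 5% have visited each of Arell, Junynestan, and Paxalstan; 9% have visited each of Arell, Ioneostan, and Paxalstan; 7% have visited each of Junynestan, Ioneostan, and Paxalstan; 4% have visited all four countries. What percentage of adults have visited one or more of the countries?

89%

P(union) = 43 + 37 + 42 + 43 − 14 − 19 − 16 − 15 − 17 − 20 + 8 + 5 + 9 + 7 − 4 = 89%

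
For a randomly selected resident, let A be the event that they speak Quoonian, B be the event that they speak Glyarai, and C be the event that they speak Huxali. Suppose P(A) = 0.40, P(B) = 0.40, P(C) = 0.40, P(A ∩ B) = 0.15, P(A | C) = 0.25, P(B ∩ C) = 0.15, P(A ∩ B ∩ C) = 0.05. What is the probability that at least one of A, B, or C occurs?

0.85

P(A ∩ C) = P(C)·P(A|C) = 0.40 × 0.25 = 0.10
P(A ∪ B ∪ C) = 0.40 + 0.40 + 0.40 − 0.15 − 0.10 − 0.15 + 0.05 = 0.85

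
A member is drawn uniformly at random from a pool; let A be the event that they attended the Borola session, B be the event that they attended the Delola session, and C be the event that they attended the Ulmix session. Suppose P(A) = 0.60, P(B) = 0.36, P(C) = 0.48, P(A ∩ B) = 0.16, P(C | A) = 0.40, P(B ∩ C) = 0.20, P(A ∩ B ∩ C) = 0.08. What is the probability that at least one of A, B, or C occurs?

P(A ∩ C) = P(A)·P(C|A) = 0.60 × 0.40 = 0.24
By inclusion-exclusion,
P(A ∪ B ∪ C) = 0.60 + 0.36 + 0.48 − 0.16 − 0.24 − 0.20 + 0.08 = 0.92

0.92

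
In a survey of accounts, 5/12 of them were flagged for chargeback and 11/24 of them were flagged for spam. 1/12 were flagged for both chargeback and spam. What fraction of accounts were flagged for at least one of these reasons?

19/24

Using inclusion–exclusion:
P(at least one) = 5/12 + 11/24 − 1/12 = 19/24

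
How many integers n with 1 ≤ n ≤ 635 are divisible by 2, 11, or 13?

Apply inclusion-exclusion:
317 + 57 + 48 − 28 − 24 − 4 + 2 = 368

368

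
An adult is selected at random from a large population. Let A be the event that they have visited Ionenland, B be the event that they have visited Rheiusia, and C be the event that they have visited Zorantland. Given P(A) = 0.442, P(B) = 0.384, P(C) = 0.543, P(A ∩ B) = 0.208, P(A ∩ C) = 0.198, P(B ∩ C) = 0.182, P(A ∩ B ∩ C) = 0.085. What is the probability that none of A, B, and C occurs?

0.134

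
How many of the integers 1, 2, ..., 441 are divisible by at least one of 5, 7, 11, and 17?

182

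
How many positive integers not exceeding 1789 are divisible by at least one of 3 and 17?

666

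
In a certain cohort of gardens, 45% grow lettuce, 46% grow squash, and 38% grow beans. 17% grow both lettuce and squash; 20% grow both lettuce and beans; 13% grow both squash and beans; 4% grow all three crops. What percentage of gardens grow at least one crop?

P(union) = 45 + 46 + 38 − 17 − 20 − 13 + 4 = 83%

83%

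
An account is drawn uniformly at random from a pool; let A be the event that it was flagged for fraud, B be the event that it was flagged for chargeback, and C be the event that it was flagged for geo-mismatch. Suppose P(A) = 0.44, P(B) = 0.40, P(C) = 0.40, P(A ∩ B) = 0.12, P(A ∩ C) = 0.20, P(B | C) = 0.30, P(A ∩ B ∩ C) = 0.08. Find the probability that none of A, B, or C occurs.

P(B ∩ C) = P(C)·P(B|C) = 0.40 × 0.30 = 0.12
By inclusion–exclusion:
P(A ∪ B ∪ C) = 0.44 + 0.40 + 0.40 − 0.12 − 0.20 − 0.12 + 0.08 = 0.88
P(none) = 1 − 0.88 = 0.12

0.12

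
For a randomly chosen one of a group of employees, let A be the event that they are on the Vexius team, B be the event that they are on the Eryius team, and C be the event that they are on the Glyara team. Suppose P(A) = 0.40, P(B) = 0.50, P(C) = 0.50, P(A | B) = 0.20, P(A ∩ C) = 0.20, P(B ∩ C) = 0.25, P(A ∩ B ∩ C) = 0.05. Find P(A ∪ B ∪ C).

0.90

P(A ∩ B) = P(B)·P(A|B) = 0.50 × 0.20 = 0.10
Apply inclusion-exclusion:
P(A ∪ B ∪ C) = 0.40 + 0.50 + 0.50 − 0.10 − 0.20 − 0.25 + 0.05 = 0.90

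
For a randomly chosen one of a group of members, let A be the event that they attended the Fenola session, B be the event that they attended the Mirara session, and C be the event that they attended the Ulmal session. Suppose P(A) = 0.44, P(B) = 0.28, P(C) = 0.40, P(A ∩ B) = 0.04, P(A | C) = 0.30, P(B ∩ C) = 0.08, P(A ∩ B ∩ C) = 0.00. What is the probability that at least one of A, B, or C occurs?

0.88

P(A ∩ C) = P(C)·P(A|C) = 0.40 × 0.30 = 0.12
By inclusion-exclusion,
P(A ∪ B ∪ C) = 0.44 + 0.28 + 0.40 − 0.04 − 0.12 − 0.08 + 0.00 = 0.88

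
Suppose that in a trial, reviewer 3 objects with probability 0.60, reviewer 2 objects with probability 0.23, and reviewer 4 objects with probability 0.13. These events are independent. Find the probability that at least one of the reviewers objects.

0.73204

P(none) = (1 − 0.60) × (1 − 0.23) × (1 − 0.13) = 0.40 × 0.77 × 0.87 = 0.26796
P(at least one) = 1 − 0.26796 = 0.73204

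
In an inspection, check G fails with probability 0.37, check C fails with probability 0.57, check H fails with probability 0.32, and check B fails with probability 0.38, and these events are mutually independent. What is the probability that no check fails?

0.11421144

Since the events are independent, P(none) is the product of the individual non-occurrence probabilities.
P(none) = (1 − 0.37) × (1 − 0.57) × (1 − 0.32) × (1 − 0.38) = 0.63 × 0.43 × 0.68 × 0.62 = 0.11421144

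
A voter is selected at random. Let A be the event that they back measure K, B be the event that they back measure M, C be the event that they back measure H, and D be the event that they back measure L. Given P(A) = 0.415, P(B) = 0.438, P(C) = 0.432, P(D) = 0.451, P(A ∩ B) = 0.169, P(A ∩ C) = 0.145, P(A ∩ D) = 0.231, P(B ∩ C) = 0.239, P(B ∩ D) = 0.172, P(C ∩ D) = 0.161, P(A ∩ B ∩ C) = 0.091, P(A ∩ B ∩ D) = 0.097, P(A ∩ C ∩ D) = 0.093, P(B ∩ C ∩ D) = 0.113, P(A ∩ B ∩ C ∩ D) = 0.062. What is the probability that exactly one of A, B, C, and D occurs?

P(exactly one) = 0.415 + 0.438 + 0.432 + 0.451 − 2·0.169 − 2·0.145 − 2·0.231 − 2·0.239 − 2·0.172 − 2·0.161 + 3·0.091 + 3·0.097 + 3·0.093 + 3·0.113 − 4·0.062 = 0.436

0.436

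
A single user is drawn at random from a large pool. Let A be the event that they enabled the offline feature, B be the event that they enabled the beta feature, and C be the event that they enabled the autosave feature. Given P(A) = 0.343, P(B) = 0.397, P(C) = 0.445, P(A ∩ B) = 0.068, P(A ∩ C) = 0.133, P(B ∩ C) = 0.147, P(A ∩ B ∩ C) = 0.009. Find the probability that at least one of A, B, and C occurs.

P(A ∪ B ∪ C) = 0.343 + 0.397 + 0.445 − 0.068 − 0.133 − 0.147 + 0.009 = 0.846

0.846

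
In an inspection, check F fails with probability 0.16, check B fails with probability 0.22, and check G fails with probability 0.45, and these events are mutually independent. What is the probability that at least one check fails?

0.63964

P(none) = (1 − 0.16) × (1 − 0.22) × (1 − 0.45) = 0.84 × 0.78 × 0.55 = 0.36036
P(at least one) = 1 − 0.36036 = 0.63964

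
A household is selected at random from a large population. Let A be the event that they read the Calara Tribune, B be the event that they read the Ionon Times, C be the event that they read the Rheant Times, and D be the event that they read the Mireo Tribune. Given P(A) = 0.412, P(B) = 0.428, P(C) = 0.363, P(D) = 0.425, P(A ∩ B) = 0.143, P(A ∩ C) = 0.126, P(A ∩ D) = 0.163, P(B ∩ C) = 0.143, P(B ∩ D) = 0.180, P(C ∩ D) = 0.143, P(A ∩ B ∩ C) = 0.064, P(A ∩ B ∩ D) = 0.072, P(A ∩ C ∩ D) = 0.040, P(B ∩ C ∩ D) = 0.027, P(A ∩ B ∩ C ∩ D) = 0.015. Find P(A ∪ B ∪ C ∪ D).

0.918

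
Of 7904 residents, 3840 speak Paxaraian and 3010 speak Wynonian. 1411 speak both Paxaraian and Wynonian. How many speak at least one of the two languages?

|union| = 3840 + 3010 − 1411 = 5439

5439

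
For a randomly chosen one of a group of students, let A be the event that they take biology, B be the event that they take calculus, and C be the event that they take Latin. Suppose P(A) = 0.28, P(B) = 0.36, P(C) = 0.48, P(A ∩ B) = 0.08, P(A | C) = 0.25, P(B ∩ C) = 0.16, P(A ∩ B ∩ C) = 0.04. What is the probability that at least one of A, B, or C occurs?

0.80

P(A ∩ C) = P(C)·P(A|C) = 0.48 × 0.25 = 0.12
Inclusion–exclusion gives
P(A ∪ B ∪ C) = 0.28 + 0.36 + 0.48 − 0.08 − 0.12 − 0.16 + 0.04 = 0.80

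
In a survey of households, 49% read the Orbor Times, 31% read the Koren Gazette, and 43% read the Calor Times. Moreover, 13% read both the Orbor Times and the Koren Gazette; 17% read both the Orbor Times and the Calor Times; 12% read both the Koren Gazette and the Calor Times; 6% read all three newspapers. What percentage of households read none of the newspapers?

Apply inclusion-exclusion:
P(≥1) = 49 + 31 + 43 − 13 − 17 − 12 + 6 = 87%
P(none) = 100% − 87% = 13%

13%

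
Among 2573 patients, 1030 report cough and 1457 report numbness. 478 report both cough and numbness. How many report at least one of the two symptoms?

2009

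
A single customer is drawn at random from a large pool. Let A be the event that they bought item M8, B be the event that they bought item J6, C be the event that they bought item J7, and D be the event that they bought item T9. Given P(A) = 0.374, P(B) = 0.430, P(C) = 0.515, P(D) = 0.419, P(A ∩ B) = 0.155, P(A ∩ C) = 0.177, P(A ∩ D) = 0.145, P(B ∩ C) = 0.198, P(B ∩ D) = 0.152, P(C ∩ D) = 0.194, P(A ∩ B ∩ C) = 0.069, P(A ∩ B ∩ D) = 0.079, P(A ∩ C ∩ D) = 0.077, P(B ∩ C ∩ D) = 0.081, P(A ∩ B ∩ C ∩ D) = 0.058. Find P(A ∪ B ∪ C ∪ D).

Apply inclusion-exclusion:
P(A ∪ B ∪ C ∪ D) = 0.374 + 0.430 + 0.515 + 0.419 − 0.155 − 0.177 − 0.145 − 0.198 − 0.152 − 0.194 + 0.069 + 0.079 + 0.077 + 0.081 − 0.058 = 0.965

0.965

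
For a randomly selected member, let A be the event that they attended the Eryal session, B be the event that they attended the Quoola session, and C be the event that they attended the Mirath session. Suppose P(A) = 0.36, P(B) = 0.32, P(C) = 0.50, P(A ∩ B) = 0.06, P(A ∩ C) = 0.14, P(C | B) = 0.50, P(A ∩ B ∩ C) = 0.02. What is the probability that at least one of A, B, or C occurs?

0.84

P(B ∩ C) = P(B)·P(C|B) = 0.32 × 0.50 = 0.16
P(A ∪ B ∪ C) = 0.36 + 0.32 + 0.50 − 0.06 − 0.14 − 0.16 + 0.02 = 0.84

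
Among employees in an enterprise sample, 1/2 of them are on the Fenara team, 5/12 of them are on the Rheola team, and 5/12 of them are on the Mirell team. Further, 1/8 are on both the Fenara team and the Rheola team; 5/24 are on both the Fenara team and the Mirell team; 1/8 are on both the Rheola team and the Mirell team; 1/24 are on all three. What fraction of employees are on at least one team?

P(at least one) = 1/2 + 5/12 + 5/12 − 1/8 − 5/24 − 1/8 + 1/24 = 11/12

11/12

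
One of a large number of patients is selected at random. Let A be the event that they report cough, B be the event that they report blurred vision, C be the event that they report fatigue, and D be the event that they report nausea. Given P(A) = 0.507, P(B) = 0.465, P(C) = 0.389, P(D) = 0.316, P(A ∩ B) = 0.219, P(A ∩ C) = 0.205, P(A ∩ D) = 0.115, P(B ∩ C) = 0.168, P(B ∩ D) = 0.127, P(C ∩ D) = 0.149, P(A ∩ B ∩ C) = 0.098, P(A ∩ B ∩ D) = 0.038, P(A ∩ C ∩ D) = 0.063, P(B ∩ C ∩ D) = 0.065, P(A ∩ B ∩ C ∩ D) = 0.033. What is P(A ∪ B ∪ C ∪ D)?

0.925

Using inclusion–exclusion:
P(A ∪ B ∪ C ∪ D) = 0.507 + 0.465 + 0.389 + 0.316 − 0.219 − 0.205 − 0.115 − 0.168 − 0.127 − 0.149 + 0.098 + 0.038 + 0.063 + 0.065 − 0.033 = 0.925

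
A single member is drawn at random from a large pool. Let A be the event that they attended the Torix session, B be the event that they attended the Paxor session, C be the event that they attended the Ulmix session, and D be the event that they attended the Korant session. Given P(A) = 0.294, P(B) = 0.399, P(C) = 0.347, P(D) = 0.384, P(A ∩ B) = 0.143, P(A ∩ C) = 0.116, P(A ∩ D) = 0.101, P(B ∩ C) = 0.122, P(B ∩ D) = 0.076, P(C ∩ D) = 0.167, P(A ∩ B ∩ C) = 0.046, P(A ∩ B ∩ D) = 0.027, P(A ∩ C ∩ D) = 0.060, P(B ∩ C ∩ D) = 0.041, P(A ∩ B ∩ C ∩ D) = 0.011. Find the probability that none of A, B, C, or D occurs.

P(A ∪ B ∪ C ∪ D) = 0.294 + 0.399 + 0.347 + 0.384 − 0.143 − 0.116 − 0.101 − 0.122 − 0.076 − 0.167 + 0.046 + 0.027 + 0.060 + 0.041 − 0.011 = 0.862
P(none) = 1 − 0.862 = 0.138

0.138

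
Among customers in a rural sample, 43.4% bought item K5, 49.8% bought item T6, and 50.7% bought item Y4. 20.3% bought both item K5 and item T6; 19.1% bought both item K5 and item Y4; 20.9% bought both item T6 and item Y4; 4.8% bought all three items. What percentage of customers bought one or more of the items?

P(≥1) = 43.4 + 49.8 + 50.7 − 20.3 − 19.1 − 20.9 + 4.8 = 88.4%

88.4%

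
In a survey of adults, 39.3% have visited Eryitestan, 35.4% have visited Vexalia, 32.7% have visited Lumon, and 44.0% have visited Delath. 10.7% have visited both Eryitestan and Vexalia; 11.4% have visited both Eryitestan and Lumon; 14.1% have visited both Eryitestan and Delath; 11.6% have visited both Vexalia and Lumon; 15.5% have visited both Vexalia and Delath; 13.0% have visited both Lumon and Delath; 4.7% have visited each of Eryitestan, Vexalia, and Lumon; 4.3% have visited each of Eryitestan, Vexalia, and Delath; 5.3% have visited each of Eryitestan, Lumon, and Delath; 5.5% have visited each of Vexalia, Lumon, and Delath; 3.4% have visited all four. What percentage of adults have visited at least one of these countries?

91.5%

P(at least one) = 39.3 + 35.4 + 32.7 + 44.0 − 10.7 − 11.4 − 14.1 − 11.6 − 15.5 − 13.0 + 4.7 + 4.3 + 5.3 + 5.5 − 3.4 = 91.5%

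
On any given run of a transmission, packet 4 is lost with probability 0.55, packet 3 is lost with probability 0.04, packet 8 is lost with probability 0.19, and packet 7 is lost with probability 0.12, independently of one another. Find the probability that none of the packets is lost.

P(none) = (1 − 0.55) × (1 − 0.04) × (1 − 0.19) × (1 − 0.12) = 0.45 × 0.96 × 0.81 × 0.88 = 0.3079296

0.3079296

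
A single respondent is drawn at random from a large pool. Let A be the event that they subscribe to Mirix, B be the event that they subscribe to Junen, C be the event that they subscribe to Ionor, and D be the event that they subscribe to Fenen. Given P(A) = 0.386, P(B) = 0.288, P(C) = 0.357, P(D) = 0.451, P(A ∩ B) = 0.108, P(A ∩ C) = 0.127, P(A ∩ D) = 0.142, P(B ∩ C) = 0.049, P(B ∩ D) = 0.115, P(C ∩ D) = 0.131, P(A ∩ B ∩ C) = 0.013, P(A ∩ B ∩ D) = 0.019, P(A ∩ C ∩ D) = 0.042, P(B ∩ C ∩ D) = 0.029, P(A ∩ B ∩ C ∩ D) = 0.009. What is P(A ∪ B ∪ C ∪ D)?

0.904

P(A ∪ B ∪ C ∪ D) = 0.386 + 0.288 + 0.357 + 0.451 − 0.108 − 0.127 − 0.142 − 0.049 − 0.115 − 0.131 + 0.013 + 0.019 + 0.042 + 0.029 − 0.009 = 0.904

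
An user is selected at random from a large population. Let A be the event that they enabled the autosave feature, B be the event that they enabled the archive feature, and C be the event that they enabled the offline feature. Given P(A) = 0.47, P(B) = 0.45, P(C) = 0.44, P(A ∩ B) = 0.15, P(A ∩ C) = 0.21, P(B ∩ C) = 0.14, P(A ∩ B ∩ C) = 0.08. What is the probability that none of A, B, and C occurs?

Inclusion–exclusion gives
P(A ∪ B ∪ C) = 0.47 + 0.45 + 0.44 − 0.15 − 0.21 − 0.14 + 0.08 = 0.94
P(none) = 1 − 0.94 = 0.06

0.06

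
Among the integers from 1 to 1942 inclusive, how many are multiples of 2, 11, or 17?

1111

Using inclusion–exclusion:
floor(1942/2) + floor(1942/11) + floor(1942/17) − floor(1942/22) − floor(1942/34) − floor(1942/187) + floor(1942/374) = 971 + 176 + 114 − 88 − 57 − 10 + 5 = 1111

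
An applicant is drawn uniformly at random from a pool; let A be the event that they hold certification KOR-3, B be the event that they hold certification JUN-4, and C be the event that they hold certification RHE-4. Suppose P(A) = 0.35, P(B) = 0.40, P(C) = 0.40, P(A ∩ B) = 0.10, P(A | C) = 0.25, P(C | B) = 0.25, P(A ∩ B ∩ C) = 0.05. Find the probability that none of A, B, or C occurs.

P(A ∩ C) = P(C)·P(A|C) = 0.40 × 0.25 = 0.10
P(B ∩ C) = P(B)·P(C|B) = 0.40 × 0.25 = 0.10
P(A ∪ B ∪ C) = 0.35 + 0.40 + 0.40 − 0.10 − 0.10 − 0.10 + 0.05 = 0.90
P(none) = 1 − 0.90 = 0.10

0.10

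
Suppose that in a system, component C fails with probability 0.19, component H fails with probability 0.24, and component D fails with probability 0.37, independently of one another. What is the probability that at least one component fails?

P(none) = (1 − 0.19) × (1 − 0.24) × (1 − 0.37) = 0.81 × 0.76 × 0.63 = 0.387828
P(at least one) = 1 − 0.387828 = 0.612172

0.612172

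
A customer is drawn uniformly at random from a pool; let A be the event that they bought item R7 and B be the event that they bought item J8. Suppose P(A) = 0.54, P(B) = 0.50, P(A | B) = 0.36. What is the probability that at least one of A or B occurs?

P(A ∩ B) = P(B)·P(A|B) = 0.50 × 0.36 = 0.18
P(A ∪ B) = 0.54 + 0.50 − 0.18 = 0.86

0.86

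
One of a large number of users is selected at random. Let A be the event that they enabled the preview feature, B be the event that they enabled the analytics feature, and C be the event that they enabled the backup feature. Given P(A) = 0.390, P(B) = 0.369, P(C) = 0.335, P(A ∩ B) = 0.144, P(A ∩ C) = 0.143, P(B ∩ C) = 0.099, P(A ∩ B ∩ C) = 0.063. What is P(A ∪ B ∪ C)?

P(A ∪ B ∪ C) = 0.390 + 0.369 + 0.335 − 0.144 − 0.143 − 0.099 + 0.063 = 0.771

0.771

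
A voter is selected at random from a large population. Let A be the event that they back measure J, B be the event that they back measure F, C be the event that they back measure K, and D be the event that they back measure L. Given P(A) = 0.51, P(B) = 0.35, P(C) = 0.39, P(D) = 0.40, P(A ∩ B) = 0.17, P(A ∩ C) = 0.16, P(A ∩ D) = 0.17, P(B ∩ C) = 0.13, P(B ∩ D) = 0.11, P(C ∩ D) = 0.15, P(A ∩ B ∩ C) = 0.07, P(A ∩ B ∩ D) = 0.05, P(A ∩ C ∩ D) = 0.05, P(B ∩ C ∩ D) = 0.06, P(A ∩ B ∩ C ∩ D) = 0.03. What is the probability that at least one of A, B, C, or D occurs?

By inclusion–exclusion:
P(A ∪ B ∪ C ∪ D) = 0.51 + 0.35 + 0.39 + 0.40 − 0.17 − 0.16 − 0.17 − 0.13 − 0.11 − 0.15 + 0.07 + 0.05 + 0.05 + 0.06 − 0.03 = 0.96

0.96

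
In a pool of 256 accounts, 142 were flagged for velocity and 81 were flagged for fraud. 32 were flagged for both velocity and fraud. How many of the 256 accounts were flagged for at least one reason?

Apply inclusion-exclusion:
|union| = 142 + 81 − 32 = 191

191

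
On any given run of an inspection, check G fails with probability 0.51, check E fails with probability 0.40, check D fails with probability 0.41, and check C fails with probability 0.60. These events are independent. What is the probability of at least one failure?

0.930616

P(none) = (1 − 0.51) × (1 − 0.40) × (1 − 0.41) × (1 − 0.60) = 0.49 × 0.60 × 0.59 × 0.40 = 0.069384
P(at least one) = 1 − 0.069384 = 0.930616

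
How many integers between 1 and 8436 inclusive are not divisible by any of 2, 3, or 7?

4218 + 2812 + 1205 − 1406 − 602 − 401 + 200 = 6026
8436 − 6026 = 2410

2410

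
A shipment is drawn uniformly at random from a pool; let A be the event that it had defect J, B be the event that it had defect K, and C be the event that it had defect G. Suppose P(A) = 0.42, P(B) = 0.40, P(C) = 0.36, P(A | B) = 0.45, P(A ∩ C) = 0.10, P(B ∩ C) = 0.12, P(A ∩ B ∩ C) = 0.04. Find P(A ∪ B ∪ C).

0.82

P(A ∩ B) = P(B)·P(A|B) = 0.40 × 0.45 = 0.18
P(A ∪ B ∪ C) = 0.42 + 0.40 + 0.36 − 0.18 − 0.10 − 0.12 + 0.04 = 0.82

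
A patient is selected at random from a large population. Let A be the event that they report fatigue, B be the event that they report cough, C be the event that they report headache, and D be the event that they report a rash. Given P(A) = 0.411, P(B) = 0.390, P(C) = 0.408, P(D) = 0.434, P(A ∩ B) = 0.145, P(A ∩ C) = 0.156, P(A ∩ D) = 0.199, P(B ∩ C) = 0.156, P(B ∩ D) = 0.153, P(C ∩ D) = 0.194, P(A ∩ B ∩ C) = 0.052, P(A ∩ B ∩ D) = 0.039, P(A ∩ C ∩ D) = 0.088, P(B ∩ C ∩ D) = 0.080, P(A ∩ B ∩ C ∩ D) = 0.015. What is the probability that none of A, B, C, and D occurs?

0.116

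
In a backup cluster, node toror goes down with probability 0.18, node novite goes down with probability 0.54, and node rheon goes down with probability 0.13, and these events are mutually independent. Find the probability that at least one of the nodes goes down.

P(none) = (1 − 0.18) × (1 − 0.54) × (1 − 0.13) = 0.82 × 0.46 × 0.87 = 0.328164
P(at least one) = 1 − 0.328164 = 0.671836

0.671836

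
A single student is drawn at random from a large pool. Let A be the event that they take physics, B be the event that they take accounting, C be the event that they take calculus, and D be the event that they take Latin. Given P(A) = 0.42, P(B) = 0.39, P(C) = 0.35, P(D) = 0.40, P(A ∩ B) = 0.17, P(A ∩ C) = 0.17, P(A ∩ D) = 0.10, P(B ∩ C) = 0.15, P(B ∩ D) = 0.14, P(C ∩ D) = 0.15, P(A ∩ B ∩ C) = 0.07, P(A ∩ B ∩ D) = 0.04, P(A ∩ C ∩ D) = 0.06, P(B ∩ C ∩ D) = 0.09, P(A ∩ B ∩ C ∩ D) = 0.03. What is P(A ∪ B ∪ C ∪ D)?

0.91

P(A ∪ B ∪ C ∪ D) = 0.42 + 0.39 + 0.35 + 0.40 − 0.17 − 0.17 − 0.10 − 0.15 − 0.14 − 0.15 + 0.07 + 0.04 + 0.06 + 0.09 − 0.03 = 0.91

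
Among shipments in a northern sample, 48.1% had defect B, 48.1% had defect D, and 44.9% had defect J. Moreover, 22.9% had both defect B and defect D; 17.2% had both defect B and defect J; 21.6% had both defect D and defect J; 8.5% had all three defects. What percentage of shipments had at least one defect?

P(≥1) = 48.1 + 48.1 + 44.9 − 22.9 − 17.2 − 21.6 + 8.5 = 87.9%

87.9%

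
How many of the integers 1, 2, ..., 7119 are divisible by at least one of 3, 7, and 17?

3290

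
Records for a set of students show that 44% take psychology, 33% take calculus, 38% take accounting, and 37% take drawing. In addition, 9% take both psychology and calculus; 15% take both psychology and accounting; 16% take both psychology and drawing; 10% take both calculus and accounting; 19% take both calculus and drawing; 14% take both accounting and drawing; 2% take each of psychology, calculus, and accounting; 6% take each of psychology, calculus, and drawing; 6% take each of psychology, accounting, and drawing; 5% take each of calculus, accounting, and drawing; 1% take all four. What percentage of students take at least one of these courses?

P(≥1) = 44 + 33 + 38 + 37 − 9 − 15 − 16 − 10 − 19 − 14 + 2 + 6 + 6 + 5 − 1 = 87%

87%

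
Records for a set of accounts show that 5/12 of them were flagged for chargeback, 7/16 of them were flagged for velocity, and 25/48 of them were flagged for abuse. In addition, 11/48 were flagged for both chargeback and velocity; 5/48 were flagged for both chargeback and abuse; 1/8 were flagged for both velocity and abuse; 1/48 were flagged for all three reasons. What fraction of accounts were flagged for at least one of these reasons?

By inclusion-exclusion,
P(≥1) = 5/12 + 7/16 + 25/48 − 11/48 − 5/48 − 1/8 + 1/48 = 15/16

15/16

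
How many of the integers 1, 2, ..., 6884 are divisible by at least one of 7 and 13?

⌊6884/7⌋ + ⌊6884/13⌋ − ⌊6884/91⌋ = 983 + 529 − 75 = 1437

1437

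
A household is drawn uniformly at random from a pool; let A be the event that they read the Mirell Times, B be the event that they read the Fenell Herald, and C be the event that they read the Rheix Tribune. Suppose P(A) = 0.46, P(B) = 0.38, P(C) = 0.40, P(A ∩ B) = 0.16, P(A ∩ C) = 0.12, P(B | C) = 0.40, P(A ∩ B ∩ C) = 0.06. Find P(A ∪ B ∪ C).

P(B ∩ C) = P(C)·P(B|C) = 0.40 × 0.40 = 0.16
P(A ∪ B ∪ C) = 0.46 + 0.38 + 0.40 − 0.16 − 0.12 − 0.16 + 0.06 = 0.86

0.86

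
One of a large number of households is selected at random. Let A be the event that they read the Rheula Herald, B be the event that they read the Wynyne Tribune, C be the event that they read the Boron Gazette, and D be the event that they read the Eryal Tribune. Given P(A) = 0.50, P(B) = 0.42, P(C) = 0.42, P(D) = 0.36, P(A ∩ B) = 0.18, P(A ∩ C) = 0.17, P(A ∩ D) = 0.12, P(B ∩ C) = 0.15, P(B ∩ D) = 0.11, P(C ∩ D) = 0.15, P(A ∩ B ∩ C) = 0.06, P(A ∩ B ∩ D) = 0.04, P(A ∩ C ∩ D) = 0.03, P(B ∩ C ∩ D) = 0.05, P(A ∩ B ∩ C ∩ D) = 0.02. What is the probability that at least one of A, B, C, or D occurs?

By inclusion–exclusion:
P(A ∪ B ∪ C ∪ D) = 0.50 + 0.42 + 0.42 + 0.36 − 0.18 − 0.17 − 0.12 − 0.15 − 0.11 − 0.15 + 0.06 + 0.04 + 0.03 + 0.05 − 0.02 = 0.98

0.98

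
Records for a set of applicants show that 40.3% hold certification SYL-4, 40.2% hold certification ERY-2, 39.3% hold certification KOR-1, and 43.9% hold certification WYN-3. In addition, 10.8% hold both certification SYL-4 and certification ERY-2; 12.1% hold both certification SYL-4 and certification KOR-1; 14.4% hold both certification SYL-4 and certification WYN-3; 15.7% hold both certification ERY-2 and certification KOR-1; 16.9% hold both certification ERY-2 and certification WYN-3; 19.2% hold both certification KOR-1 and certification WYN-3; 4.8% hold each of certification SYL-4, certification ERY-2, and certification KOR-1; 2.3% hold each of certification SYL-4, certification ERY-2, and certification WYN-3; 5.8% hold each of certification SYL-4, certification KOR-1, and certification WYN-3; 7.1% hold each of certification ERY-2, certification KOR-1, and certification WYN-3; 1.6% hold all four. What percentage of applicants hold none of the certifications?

7.0%

P(union) = 40.3 + 40.2 + 39.3 + 43.9 − 10.8 − 12.1 − 14.4 − 15.7 − 16.9 − 19.2 + 4.8 + 2.3 + 5.8 + 7.1 − 1.6 = 93.0%
P(none) = 100% − 93.0% = 7.0%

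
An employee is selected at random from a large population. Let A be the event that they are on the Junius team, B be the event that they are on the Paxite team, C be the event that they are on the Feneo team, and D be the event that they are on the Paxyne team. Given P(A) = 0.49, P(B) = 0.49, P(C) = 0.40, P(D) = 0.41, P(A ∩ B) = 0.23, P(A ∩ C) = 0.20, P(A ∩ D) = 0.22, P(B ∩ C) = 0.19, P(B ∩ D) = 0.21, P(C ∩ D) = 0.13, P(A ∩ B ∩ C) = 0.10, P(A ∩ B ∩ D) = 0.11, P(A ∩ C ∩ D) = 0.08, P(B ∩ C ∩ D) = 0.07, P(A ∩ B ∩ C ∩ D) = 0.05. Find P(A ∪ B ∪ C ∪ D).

0.92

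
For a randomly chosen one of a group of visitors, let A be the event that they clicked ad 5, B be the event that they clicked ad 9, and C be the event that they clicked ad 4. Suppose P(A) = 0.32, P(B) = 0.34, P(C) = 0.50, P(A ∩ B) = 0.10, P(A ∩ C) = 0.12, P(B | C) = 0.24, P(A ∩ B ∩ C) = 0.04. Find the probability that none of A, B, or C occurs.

0.14

P(B ∩ C) = P(C)·P(B|C) = 0.50 × 0.24 = 0.12
P(A ∪ B ∪ C) = 0.32 + 0.34 + 0.50 − 0.10 − 0.12 − 0.12 + 0.04 = 0.86
P(none) = 1 − 0.86 = 0.14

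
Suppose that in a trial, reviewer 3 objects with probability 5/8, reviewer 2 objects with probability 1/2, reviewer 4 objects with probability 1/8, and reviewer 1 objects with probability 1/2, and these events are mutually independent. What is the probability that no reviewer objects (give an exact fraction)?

21/256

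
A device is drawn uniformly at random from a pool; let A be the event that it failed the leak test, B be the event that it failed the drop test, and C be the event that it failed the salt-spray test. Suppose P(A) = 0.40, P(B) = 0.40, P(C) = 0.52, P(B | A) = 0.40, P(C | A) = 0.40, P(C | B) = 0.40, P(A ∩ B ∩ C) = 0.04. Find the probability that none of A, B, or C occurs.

0.12

P(A ∩ B) = P(A)·P(B|A) = 0.40 × 0.40 = 0.16
P(A ∩ C) = P(A)·P(C|A) = 0.40 × 0.40 = 0.16
P(B ∩ C) = P(B)·P(C|B) = 0.40 × 0.40 = 0.16
Apply inclusion-exclusion:
P(A ∪ B ∪ C) = 0.40 + 0.40 + 0.52 − 0.16 − 0.16 − 0.16 + 0.04 = 0.88
P(none) = 1 − 0.88 = 0.12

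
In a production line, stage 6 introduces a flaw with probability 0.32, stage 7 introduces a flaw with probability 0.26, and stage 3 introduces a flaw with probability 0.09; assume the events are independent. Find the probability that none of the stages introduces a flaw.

0.457912

P(none) = (1 − 0.32) × (1 − 0.26) × (1 − 0.09) = 0.68 × 0.74 × 0.91 = 0.457912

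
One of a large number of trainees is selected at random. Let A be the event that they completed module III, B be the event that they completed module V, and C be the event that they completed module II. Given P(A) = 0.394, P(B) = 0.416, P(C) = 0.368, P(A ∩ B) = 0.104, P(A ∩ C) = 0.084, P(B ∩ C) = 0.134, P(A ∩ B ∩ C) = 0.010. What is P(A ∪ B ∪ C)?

0.866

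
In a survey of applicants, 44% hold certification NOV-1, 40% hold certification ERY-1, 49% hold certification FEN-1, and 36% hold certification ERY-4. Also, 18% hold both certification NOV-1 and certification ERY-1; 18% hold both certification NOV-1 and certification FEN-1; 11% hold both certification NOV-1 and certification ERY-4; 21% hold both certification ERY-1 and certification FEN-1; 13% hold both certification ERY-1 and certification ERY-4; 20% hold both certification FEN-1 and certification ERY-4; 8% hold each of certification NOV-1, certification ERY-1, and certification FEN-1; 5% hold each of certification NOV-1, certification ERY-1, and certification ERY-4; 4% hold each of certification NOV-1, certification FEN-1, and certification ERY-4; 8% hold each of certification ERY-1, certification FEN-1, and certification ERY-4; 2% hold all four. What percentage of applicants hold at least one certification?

By inclusion–exclusion:
P(union) = 44 + 40 + 49 + 36 − 18 − 18 − 11 − 21 − 13 − 20 + 8 + 5 + 4 + 8 − 2 = 91%

91%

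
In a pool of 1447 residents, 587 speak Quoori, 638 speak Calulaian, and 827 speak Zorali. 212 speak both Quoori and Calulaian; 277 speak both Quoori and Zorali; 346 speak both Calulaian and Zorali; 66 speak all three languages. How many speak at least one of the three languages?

1283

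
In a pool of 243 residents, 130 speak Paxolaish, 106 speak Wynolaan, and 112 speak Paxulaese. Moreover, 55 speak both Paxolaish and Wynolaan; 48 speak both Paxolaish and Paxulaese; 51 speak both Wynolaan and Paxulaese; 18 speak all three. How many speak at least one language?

Apply inclusion-exclusion:
|at least one| = 130 + 106 + 112 − 55 − 48 − 51 + 18 = 212

212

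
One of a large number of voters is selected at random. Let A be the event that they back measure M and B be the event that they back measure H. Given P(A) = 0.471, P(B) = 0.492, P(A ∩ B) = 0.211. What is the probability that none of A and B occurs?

By inclusion–exclusion:
P(A ∪ B) = 0.471 + 0.492 − 0.211 = 0.752
P(none) = 1 − 0.752 = 0.248

0.248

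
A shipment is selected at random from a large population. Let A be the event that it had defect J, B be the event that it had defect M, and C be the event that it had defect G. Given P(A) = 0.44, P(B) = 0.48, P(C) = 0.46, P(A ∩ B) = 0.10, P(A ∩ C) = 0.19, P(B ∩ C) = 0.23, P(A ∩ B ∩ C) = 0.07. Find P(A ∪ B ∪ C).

P(A ∪ B ∪ C) = 0.44 + 0.48 + 0.46 − 0.10 − 0.19 − 0.23 + 0.07 = 0.93

0.93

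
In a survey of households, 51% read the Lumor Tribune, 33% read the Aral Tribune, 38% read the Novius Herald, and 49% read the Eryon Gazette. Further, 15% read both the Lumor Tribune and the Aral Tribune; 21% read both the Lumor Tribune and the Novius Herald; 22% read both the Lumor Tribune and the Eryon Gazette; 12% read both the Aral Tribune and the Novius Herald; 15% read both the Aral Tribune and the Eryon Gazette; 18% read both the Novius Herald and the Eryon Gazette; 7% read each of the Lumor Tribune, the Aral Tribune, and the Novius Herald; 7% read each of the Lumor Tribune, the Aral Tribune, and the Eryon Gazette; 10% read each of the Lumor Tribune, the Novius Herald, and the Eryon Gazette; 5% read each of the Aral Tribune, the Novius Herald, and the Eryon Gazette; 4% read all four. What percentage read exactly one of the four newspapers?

36%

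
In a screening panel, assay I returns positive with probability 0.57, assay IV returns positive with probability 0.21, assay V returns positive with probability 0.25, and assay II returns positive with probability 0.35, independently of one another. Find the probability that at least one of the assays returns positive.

P(none) = (1 − 0.57) × (1 − 0.21) × (1 − 0.25) × (1 − 0.35) = 0.43 × 0.79 × 0.75 × 0.65 = 0.16560375
P(at least one) = 1 − 0.16560375 = 0.83439625

0.83439625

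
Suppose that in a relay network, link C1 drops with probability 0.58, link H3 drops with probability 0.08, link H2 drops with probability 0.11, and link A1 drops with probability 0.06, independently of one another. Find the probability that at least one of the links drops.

Independence gives P(none) = ∏(1 − pᵢ).
P(none) = (1 − 0.58) × (1 − 0.08) × (1 − 0.11) × (1 − 0.06) = 0.42 × 0.92 × 0.89 × 0.94 = 0.32326224
P(at least one) = 1 − 0.32326224 = 0.67673776

0.67673776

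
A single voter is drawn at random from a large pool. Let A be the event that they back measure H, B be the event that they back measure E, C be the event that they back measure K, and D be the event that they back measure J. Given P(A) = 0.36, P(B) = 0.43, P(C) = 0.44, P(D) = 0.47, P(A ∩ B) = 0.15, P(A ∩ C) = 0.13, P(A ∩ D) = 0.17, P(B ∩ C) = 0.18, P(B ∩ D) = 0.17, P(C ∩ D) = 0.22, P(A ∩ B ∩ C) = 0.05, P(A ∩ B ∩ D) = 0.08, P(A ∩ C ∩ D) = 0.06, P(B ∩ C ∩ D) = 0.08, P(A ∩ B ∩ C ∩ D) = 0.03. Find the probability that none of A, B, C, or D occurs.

Apply inclusion-exclusion:
P(A ∪ B ∪ C ∪ D) = 0.36 + 0.43 + 0.44 + 0.47 − 0.15 − 0.13 − 0.17 − 0.18 − 0.17 − 0.22 + 0.05 + 0.08 + 0.06 + 0.08 − 0.03 = 0.92
P(none) = 1 − 0.92 = 0.08

0.08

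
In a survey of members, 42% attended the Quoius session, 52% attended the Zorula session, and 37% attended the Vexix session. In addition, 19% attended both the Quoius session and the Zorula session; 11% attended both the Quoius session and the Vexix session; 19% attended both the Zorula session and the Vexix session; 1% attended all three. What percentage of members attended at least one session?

83%

Inclusion–exclusion gives
P(union) = 42 + 52 + 37 − 19 − 11 − 19 + 1 = 83%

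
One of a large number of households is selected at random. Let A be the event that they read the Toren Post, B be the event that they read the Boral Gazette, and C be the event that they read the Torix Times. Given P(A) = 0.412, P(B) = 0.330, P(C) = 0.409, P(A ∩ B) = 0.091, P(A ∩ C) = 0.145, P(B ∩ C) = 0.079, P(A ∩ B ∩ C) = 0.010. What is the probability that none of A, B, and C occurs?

By inclusion-exclusion,
P(A ∪ B ∪ C) = 0.412 + 0.330 + 0.409 − 0.091 − 0.145 − 0.079 + 0.010 = 0.846
P(none) = 1 − 0.846 = 0.154

0.154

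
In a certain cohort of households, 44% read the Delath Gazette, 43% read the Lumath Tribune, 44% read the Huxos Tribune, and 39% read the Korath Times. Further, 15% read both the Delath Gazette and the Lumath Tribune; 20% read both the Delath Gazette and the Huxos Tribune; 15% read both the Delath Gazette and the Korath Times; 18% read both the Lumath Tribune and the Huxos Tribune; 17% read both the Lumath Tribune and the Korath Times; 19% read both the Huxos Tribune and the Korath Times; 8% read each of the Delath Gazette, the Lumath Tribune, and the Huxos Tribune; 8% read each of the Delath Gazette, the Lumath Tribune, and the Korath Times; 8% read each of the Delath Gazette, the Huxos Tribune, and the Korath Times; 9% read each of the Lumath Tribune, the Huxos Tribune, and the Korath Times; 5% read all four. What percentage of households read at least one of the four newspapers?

94%

Using inclusion–exclusion:
P(union) = 44 + 43 + 44 + 39 − 15 − 20 − 15 − 18 − 17 − 19 + 8 + 8 + 8 + 9 − 5 = 94%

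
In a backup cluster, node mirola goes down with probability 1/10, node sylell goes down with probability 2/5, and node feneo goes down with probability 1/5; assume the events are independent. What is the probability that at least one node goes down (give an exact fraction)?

P(none) = (1 − 1/10) × (1 − 2/5) × (1 − 1/5) = 9/10 × 3/5 × 4/5 = 54/125
P(at least one) = 1 − 54/125 = 71/125

71/125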